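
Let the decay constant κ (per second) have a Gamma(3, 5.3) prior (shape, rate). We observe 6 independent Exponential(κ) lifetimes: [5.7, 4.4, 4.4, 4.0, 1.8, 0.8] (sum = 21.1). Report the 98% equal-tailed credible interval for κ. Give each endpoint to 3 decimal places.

Posterior: Gamma(3+6, 5.3+21.1) = Gamma(9, 26.4) (shape, rate).
Equal-tailed 98% interval: Gamma(9, 26.4) quantiles at 0.01 and 0.99.
Posterior mean ≈ 0.341, SD ≈ 0.114; a Normal approximation gives roughly [0.077, 0.605].
Exact: lower = 0.133; upper = 0.659.

[0.133, 0.659]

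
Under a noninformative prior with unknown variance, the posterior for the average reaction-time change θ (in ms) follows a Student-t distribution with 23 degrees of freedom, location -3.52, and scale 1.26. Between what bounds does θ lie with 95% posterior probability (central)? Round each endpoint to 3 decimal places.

The t_23 distribution is symmetric; the 95% interval is -3.52 ± t·1.26 with t_{0.975,23} = 2.069.
Half-width: 2.069 × 1.26 = 2.607.
-3.52 − 2.607 = -6.127; -3.52 + 2.607 = -0.913.

[-6.127, -0.913]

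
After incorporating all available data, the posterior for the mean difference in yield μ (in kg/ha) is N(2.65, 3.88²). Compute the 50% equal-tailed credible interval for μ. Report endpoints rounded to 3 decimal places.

The posterior is symmetric, so the 50% equal-tailed interval is μ = 2.65 ± z·3.88 with z = 0.674.
Half-width: 0.674 × 3.88 = 2.617.
2.65 − 2.617 = 0.033; 2.65 + 2.617 = 5.267.

[0.033, 5.267]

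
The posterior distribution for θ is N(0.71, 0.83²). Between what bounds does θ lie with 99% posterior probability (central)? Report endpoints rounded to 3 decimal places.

[-1.428, 2.848]

The posterior is symmetric, so the 99% equal-tailed interval is θ = 0.71 ± z·0.83 with z = 2.576.
Half-width: 2.576 × 0.83 = 2.138.
0.71 − 2.138 = -1.428; 0.71 + 2.138 = 2.848.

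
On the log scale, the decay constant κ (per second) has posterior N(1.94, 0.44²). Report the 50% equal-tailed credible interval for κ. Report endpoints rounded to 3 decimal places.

[5.172, 9.363]

On the log scale the 50% interval is 1.94 ± 0.674 × 0.44 = [1.6432, 2.2368].
Exponentiate: [e^1.6432, e^2.2368] = [5.172, 9.363].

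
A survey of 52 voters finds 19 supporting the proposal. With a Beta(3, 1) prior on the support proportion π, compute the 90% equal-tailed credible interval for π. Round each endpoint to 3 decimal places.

Posterior: Beta(3+19, 1+33) = Beta(22, 34).
Equal-tailed 90% interval: the 0.05 and 0.95 quantiles of Beta(22, 34).
Posterior mean ≈ 0.393, SD ≈ 0.065; a Normal approximation gives roughly [0.286, 0.499].
Exact: F⁻¹(0.05) = 0.289; F⁻¹(0.95) = 0.502.

[0.289, 0.502]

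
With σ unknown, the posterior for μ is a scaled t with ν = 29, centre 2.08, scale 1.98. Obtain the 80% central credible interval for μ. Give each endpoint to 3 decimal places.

[-0.517, 4.677]

The t_29 distribution is symmetric; the 80% interval is 2.08 ± t·1.98 with t_{0.9,29} = 1.311.
Half-width: 1.311 × 1.98 = 2.597.
2.08 − 2.597 = -0.517; 2.08 + 2.597 = 4.677.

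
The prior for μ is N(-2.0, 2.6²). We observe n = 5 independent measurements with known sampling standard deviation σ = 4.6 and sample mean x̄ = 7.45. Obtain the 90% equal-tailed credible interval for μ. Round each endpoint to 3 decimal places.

[1.158, 6.465]

Posterior precision = 1/2.6² + 5/4.6² = 0.1479 + 0.2363 = 0.3842, so posterior SD = 1.6133.
Posterior mean = (-2.0/2.6² + 5·7.45/4.6²) / 0.3842 = 3.8117.
Interval: 3.8117 ± 1.645 × 1.6133 → [1.158, 6.465].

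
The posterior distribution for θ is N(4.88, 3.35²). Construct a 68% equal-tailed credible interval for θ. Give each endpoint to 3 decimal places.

[1.549, 8.211]

The posterior is symmetric, so the 68% equal-tailed interval is θ = 4.88 ± z·3.35 with z = 0.994.
Half-width: 0.994 × 3.35 = 3.331.
4.88 − 3.331 = 1.549; 4.88 + 3.331 = 8.211.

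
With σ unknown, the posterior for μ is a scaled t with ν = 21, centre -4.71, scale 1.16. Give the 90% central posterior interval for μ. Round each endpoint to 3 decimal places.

The t_21 distribution is symmetric; the 90% interval is -4.71 ± t·1.16 with t_{0.95,21} = 1.721.
Half-width: 1.721 × 1.16 = 1.996.
-4.71 − 1.996 = -6.706; -4.71 + 1.996 = -2.714.

[-6.706, -2.714]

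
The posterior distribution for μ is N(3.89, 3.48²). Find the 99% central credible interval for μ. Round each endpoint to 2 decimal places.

The posterior is symmetric, so the 99% equal-tailed interval is μ = 3.89 ± z·3.48 with z = 2.576.
Half-width: 2.576 × 3.48 = 8.96.
3.89 − 8.96 = -5.07; 3.89 + 8.96 = 12.85.

[-5.07, 12.85]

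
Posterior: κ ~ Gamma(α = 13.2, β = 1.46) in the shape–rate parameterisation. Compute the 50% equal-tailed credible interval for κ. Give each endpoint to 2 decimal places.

[7.26, 10.57]

Posterior: Gamma(shape 13.2, rate 1.46).
Equal-tailed 50% interval: Gamma(13.2, 1.46) quantiles at 0.25 and 0.75.
Posterior mean ≈ 9.04, SD ≈ 2.49; a Normal approximation gives roughly [7.36, 10.72].
Exact: lower = 7.26; upper = 10.57.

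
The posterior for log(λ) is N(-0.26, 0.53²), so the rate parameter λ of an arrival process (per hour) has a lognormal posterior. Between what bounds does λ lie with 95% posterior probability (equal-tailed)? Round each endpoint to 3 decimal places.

On the log scale the 95% interval is -0.26 ± 1.960 × 0.53 = [-1.2988, 0.7788].
Exponentiate: [e^-1.2988, e^0.7788] = [0.273, 2.179].

[0.273, 2.179]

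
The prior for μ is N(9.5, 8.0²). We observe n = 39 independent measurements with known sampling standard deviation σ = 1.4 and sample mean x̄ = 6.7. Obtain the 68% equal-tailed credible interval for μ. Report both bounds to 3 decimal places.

Posterior precision = 1/8.0² + 39/1.4² = 0.0156 + 19.8980 = 19.9136, so posterior SD = 0.2241.
Posterior mean = (9.5/8.0² + 39·6.7/1.4²) / 19.9136 = 6.7022.
Interval: 6.7022 ± 0.994 × 0.2241 → [6.479, 6.925].

[6.479, 6.925]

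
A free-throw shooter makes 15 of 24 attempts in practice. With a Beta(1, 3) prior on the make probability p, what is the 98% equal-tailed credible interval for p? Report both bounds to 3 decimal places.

Posterior: Beta(1+15, 3+9) = Beta(16, 12).
Equal-tailed 98% interval: the 0.01 and 0.99 quantiles of Beta(16, 12).
Posterior mean ≈ 0.571, SD ≈ 0.092; a Normal approximation gives roughly [0.358, 0.785].
Exact: F⁻¹(0.01) = 0.355; F⁻¹(0.99) = 0.773.

[0.355, 0.773]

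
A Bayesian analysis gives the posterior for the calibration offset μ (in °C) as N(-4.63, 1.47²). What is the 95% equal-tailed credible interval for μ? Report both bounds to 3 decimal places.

[-7.511, -1.749]

The posterior is symmetric, so the 95% equal-tailed interval is μ = -4.63 ± z·1.47 with z = 1.960.
Half-width: 1.960 × 1.47 = 2.881.
-4.63 − 2.881 = -7.511; -4.63 + 2.881 = -1.749.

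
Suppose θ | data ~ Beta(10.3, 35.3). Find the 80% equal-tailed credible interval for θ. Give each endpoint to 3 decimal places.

Posterior: Beta(10.3, 35.3).
Equal-tailed 80% interval: the 0.1 and 0.9 quantiles of Beta(10.3, 35.3).
Posterior mean ≈ 0.226, SD ≈ 0.061; a Normal approximation gives roughly [0.147, 0.304].
Exact: F⁻¹(0.1) = 0.150; F⁻¹(0.9) = 0.307.

[0.150, 0.307]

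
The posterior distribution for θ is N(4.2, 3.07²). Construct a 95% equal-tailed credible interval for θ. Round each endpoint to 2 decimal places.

The posterior is symmetric, so the 95% equal-tailed interval is θ = 4.2 ± z·3.07 with z = 1.960.
Half-width: 1.960 × 3.07 = 6.02.
4.2 − 6.02 = -1.82; 4.2 + 6.02 = 10.22.

[-1.82, 10.22]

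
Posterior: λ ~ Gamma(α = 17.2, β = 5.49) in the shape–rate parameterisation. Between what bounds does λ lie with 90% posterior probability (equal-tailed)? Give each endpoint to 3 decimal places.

[2.002, 4.470]

Posterior: Gamma(shape 17.2, rate 5.49).
Equal-tailed 90% interval: Gamma(17.2, 5.49) quantiles at 0.05 and 0.95.
Posterior mean ≈ 3.133, SD ≈ 0.755; a Normal approximation gives roughly [1.890, 4.376].
Exact: lower = 2.002; upper = 4.470.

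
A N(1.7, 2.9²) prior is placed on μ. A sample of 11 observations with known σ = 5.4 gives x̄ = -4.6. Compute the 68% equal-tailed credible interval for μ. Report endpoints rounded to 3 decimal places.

Posterior precision = 1/2.9² + 11/5.4² = 0.1189 + 0.3772 = 0.4961, so posterior SD = 1.4197.
Posterior mean = (1.7/2.9² + 11·-4.6/5.4²) / 0.4961 = -3.0901.
Interval: -3.0901 ± 0.994 × 1.4197 → [-4.502, -1.678].

[-4.502, -1.678]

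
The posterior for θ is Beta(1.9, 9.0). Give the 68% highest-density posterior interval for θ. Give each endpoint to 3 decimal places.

[0.030, 0.227]

The posterior is unimodal and skewed, so the HPD interval has equal density at both endpoints and is the shortest 68% interval.
Solving f(0.030) = f(0.227) with F(0.227) − F(0.030) = 0.68 gives [0.030, 0.227].
For comparison, the equal-tailed interval is [0.067, 0.284]; the HPD is narrower and shifted toward the mode.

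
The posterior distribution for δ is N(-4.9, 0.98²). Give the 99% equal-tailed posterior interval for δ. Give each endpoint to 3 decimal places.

[-7.424, -2.376]

The posterior is symmetric, so the 99% equal-tailed interval is δ = -4.9 ± z·0.98 with z = 2.576.
Half-width: 2.576 × 0.98 = 2.524.
-4.9 − 2.524 = -7.424; -4.9 + 2.524 = -2.376.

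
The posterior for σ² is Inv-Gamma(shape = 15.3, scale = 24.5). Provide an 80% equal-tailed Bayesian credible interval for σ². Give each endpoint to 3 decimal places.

[1.196, 2.322]

Inverse-Gamma(15.3, 24.5) quantiles: F⁻¹(0.1) and F⁻¹(0.9).
Equivalently, 1/σ² ~ Gamma(15.3, rate = 24.5); invert its 0.9 and 0.1 quantiles.
Posterior mean ≈ 1.713, SD ≈ 0.470; a Normal approximation gives roughly [1.111, 2.315].
Exact: lower = 1.196; upper = 2.322.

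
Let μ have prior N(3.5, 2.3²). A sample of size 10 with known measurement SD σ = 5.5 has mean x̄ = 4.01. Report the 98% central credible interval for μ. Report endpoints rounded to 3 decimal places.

Posterior precision = 1/2.3² + 10/5.5² = 0.1890 + 0.3306 = 0.5196, so posterior SD = 1.3873.
Posterior mean = (3.5/2.3² + 10·4.01/5.5²) / 0.5196 = 3.8245.
Interval: 3.8245 ± 2.326 × 1.3873 → [0.597, 7.052].

[0.597, 7.052]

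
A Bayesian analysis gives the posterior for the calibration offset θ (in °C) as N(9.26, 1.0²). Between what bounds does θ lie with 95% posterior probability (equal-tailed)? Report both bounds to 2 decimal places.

The posterior is symmetric, so the 95% equal-tailed interval is θ = 9.26 ± z·1.0 with z = 1.960.
Half-width: 1.960 × 1.0 = 1.96.
9.26 − 1.96 = 7.30; 9.26 + 1.96 = 11.22.

[7.30, 11.22]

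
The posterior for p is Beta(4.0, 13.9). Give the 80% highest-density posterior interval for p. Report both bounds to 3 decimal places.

[0.088, 0.328]

The posterior is unimodal and skewed, so the HPD interval has equal density at both endpoints and is the shortest 80% interval.
Solving f(0.088) = f(0.328) with F(0.328) − F(0.088) = 0.80 gives [0.088, 0.328].
For comparison, the equal-tailed interval is [0.107, 0.354]; the HPD is narrower and shifted toward the mode.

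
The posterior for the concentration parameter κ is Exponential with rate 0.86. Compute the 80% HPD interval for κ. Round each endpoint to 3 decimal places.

The exponential density is strictly decreasing on [0, ∞), so the HPD interval is anchored at 0: [0, q] with P(κ ≤ q) = 0.80.
q = −ln(1 − 0.80) / 0.86 = 1.6094 / 0.86 = 1.871.

[0.000, 1.871]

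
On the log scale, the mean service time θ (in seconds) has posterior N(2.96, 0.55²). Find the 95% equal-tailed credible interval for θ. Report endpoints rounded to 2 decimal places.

On the log scale the 95% interval is 2.96 ± 1.960 × 0.55 = [1.8820, 4.0380].
Exponentiate: [e^1.8820, e^4.0380] = [6.57, 56.71].

[6.57, 56.71]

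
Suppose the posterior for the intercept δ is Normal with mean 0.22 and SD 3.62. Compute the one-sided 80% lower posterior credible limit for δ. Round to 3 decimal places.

Need L with P(δ ≥ L) = 0.80: L = 0.22 − z_{0.2}·3.62.
z = 0.842; L = 0.22 − 0.842 × 3.62 = -2.827.

-2.827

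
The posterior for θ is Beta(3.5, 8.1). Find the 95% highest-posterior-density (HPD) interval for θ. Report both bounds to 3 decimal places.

The posterior is unimodal and skewed, so the HPD interval has equal density at both endpoints and is the shortest 95% interval.
Solving f(0.069) = f(0.553) with F(0.553) − F(0.069) = 0.95 gives [0.069, 0.553].
For comparison, the equal-tailed interval is [0.087, 0.581]; the HPD is narrower and shifted toward the mode.

[0.069, 0.553]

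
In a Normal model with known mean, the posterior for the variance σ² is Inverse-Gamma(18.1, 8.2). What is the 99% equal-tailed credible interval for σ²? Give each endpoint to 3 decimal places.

Inverse-Gamma(18.1, 8.2) quantiles: F⁻¹(0.005) and F⁻¹(0.995).
Equivalently, 1/σ² ~ Gamma(18.1, rate = 8.2); invert its 0.995 and 0.005 quantiles.
Posterior mean ≈ 0.480, SD ≈ 0.120; a Normal approximation gives roughly [0.172, 0.787].
Exact: lower = 0.265; upper = 0.910.

[0.265, 0.910]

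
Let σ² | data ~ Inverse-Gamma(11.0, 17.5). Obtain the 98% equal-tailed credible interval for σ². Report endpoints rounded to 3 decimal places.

Inverse-Gamma(11.0, 17.5) quantiles: F⁻¹(0.01) and F⁻¹(0.99).
Equivalently, 1/σ² ~ Gamma(11.0, rate = 17.5); invert its 0.99 and 0.01 quantiles.
Posterior mean ≈ 1.750, SD ≈ 0.583; a Normal approximation gives roughly [0.393, 3.107].
Exact: lower = 0.869; upper = 3.668.

[0.869, 3.668]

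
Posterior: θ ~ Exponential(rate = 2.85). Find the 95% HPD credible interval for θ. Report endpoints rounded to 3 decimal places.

The exponential density is strictly decreasing on [0, ∞), so the HPD interval is anchored at 0: [0, q] with P(θ ≤ q) = 0.95.
q = −ln(1 − 0.95) / 2.85 = 2.9957 / 2.85 = 1.051.

[0.000, 1.051]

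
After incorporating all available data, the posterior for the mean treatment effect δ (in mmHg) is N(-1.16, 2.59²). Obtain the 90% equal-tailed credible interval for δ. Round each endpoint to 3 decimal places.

[-5.420, 3.100]

The posterior is symmetric, so the 90% equal-tailed interval is δ = -1.16 ± z·2.59 with z = 1.645.
Half-width: 1.645 × 2.59 = 4.260.
-1.16 − 4.260 = -5.420; -1.16 + 4.260 = 3.100.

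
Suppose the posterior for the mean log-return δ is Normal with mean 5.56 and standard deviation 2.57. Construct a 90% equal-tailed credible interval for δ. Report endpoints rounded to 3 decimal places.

[1.333, 9.787]

The posterior is symmetric, so the 90% equal-tailed interval is δ = 5.56 ± z·2.57 with z = 1.645.
Half-width: 1.645 × 2.57 = 4.227.
5.56 − 4.227 = 1.333; 5.56 + 4.227 = 9.787.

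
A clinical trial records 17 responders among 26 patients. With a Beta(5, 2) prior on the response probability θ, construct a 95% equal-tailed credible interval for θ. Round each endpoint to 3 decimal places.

[0.500, 0.814]

Posterior: Beta(5+17, 2+9) = Beta(22, 11).
Equal-tailed 95% interval: the 0.025 and 0.975 quantiles of Beta(22, 11).
Posterior mean ≈ 0.667, SD ≈ 0.081; a Normal approximation gives roughly [0.508, 0.825].
Exact: F⁻¹(0.025) = 0.500; F⁻¹(0.975) = 0.814.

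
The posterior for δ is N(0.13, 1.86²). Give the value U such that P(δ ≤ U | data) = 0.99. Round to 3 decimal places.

Need U with P(δ ≤ U) = 0.99: U = 0.13 + z_{0.01}·1.86.
z = 2.326; U = 0.13 + 2.326 × 1.86 = 4.457.

4.457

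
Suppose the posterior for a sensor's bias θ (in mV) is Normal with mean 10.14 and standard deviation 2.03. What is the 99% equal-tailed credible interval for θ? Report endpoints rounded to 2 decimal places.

The posterior is symmetric, so the 99% equal-tailed interval is θ = 10.14 ± z·2.03 with z = 2.576.
Half-width: 2.576 × 2.03 = 5.23.
10.14 − 5.23 = 4.91; 10.14 + 5.23 = 15.37.

[4.91, 15.37]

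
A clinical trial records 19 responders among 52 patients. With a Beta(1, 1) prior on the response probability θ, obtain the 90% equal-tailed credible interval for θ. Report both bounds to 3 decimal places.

[0.266, 0.480]

Posterior: Beta(1+19, 1+33) = Beta(20, 34).
Equal-tailed 90% interval: the 0.05 and 0.95 quantiles of Beta(20, 34).
Posterior mean ≈ 0.370, SD ≈ 0.065; a Normal approximation gives roughly [0.263, 0.477].
Exact: F⁻¹(0.05) = 0.266; F⁻¹(0.95) = 0.480.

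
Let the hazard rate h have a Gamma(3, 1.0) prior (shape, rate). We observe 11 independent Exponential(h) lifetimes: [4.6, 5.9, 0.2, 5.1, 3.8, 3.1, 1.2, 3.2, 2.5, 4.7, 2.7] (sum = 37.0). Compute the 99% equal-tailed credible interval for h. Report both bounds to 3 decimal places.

Posterior: Gamma(3+11, 1.0+37.0) = Gamma(14, 38.0) (shape, rate).
Equal-tailed 99% interval: Gamma(14, 38.0) quantiles at 0.005 and 0.995.
Posterior mean ≈ 0.368, SD ≈ 0.098; a Normal approximation gives roughly [0.115, 0.622].
Exact: lower = 0.164; upper = 0.671.

[0.164, 0.671]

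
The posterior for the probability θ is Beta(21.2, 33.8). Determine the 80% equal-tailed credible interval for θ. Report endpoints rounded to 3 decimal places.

Posterior: Beta(21.2, 33.8).
Equal-tailed 80% interval: the 0.1 and 0.9 quantiles of Beta(21.2, 33.8).
Posterior mean ≈ 0.385, SD ≈ 0.065; a Normal approximation gives roughly [0.302, 0.469].
Exact: F⁻¹(0.1) = 0.303; F⁻¹(0.9) = 0.470.

[0.303, 0.470]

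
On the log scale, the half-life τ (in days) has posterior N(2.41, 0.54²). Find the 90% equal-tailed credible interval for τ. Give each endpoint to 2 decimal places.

On the log scale the 90% interval is 2.41 ± 1.645 × 0.54 = [1.5218, 3.2982].
Exponentiate: [e^1.5218, e^3.2982] = [4.58, 27.06].

[4.58, 27.06]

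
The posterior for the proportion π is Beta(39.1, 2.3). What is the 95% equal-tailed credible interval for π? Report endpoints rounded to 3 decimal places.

[0.858, 0.991]

Posterior: Beta(39.1, 2.3).
Equal-tailed 95% interval: the 0.025 and 0.975 quantiles of Beta(39.1, 2.3).
Posterior mean ≈ 0.944, SD ≈ 0.035; a Normal approximation gives roughly [0.875, 1.013].
Exact: F⁻¹(0.025) = 0.858; F⁻¹(0.975) = 0.991.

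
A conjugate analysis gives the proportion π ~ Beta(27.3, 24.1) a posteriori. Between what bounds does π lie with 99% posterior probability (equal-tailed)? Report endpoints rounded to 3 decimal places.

Posterior: Beta(27.3, 24.1).
Equal-tailed 99% interval: the 0.005 and 0.995 quantiles of Beta(27.3, 24.1).
Posterior mean ≈ 0.531, SD ≈ 0.069; a Normal approximation gives roughly [0.354, 0.709].
Exact: F⁻¹(0.005) = 0.354; F⁻¹(0.995) = 0.703.

[0.354, 0.703]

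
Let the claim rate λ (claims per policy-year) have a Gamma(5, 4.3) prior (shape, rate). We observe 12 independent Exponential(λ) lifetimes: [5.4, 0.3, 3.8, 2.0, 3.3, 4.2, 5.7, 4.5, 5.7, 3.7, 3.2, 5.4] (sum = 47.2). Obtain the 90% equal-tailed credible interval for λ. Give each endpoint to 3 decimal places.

[0.210, 0.472]

Posterior: Gamma(5+12, 4.3+47.2) = Gamma(17, 51.5) (shape, rate).
Equal-tailed 90% interval: Gamma(17, 51.5) quantiles at 0.05 and 0.95.
Posterior mean ≈ 0.330, SD ≈ 0.080; a Normal approximation gives roughly [0.198, 0.462].
Exact: lower = 0.210; upper = 0.472.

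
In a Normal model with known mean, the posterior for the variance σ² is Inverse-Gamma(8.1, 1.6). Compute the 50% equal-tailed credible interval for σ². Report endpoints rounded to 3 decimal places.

[0.163, 0.265]

Inverse-Gamma(8.1, 1.6) quantiles: F⁻¹(0.25) and F⁻¹(0.75).
Equivalently, 1/σ² ~ Gamma(8.1, rate = 1.6); invert its 0.75 and 0.25 quantiles.
Posterior mean ≈ 0.225, SD ≈ 0.091; a Normal approximation gives roughly [0.164, 0.287].
Exact: lower = 0.163; upper = 0.265.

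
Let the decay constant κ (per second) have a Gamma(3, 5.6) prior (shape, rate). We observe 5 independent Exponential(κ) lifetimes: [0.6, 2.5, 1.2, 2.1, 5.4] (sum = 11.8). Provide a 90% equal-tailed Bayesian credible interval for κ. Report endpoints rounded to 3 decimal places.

[0.229, 0.756]

Posterior: Gamma(3+5, 5.6+11.8) = Gamma(8, 17.4) (shape, rate).
Equal-tailed 90% interval: Gamma(8, 17.4) quantiles at 0.05 and 0.95.
Posterior mean ≈ 0.460, SD ≈ 0.163; a Normal approximation gives roughly [0.192, 0.727].
Exact: lower = 0.229; upper = 0.756.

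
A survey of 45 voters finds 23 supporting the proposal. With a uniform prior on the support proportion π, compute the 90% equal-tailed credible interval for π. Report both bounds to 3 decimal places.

Posterior: Beta(1+23, 1+22) = Beta(24, 23).
Equal-tailed 90% interval: the 0.05 and 0.95 quantiles of Beta(24, 23).
Posterior mean ≈ 0.511, SD ≈ 0.072; a Normal approximation gives roughly [0.392, 0.629].
Exact: F⁻¹(0.05) = 0.392; F⁻¹(0.95) = 0.629.

[0.392, 0.629]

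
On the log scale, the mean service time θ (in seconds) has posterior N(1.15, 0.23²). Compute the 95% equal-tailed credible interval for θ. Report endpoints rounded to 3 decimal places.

[2.012, 4.957]

On the log scale the 95% interval is 1.15 ± 1.960 × 0.23 = [0.6992, 1.6008].
Exponentiate: [e^0.6992, e^1.6008] = [2.012, 4.957].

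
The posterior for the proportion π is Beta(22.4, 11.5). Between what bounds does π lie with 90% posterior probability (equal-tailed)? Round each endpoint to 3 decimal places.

[0.523, 0.787]

Posterior: Beta(22.4, 11.5).
Equal-tailed 90% interval: the 0.05 and 0.95 quantiles of Beta(22.4, 11.5).
Posterior mean ≈ 0.661, SD ≈ 0.080; a Normal approximation gives roughly [0.529, 0.793].
Exact: F⁻¹(0.05) = 0.523; F⁻¹(0.95) = 0.787.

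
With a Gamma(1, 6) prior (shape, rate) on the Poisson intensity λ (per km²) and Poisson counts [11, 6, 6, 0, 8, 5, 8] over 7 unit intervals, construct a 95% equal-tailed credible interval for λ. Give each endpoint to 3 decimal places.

[2.525, 4.544]

Posterior: Gamma(1+44, 6+7) = Gamma(45, 13) (shape, rate).
Equal-tailed 95% interval: Gamma(45, 13) quantiles at 0.025 and 0.975.
Posterior mean ≈ 3.462, SD ≈ 0.516; a Normal approximation gives roughly [2.450, 4.473].
Exact: lower = 2.525; upper = 4.544.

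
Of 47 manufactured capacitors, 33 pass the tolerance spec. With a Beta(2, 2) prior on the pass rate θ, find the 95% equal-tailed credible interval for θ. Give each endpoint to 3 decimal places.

[0.554, 0.805]

Posterior: Beta(2+33, 2+14) = Beta(35, 16).
Equal-tailed 95% interval: the 0.025 and 0.975 quantiles of Beta(35, 16).
Posterior mean ≈ 0.686, SD ≈ 0.064; a Normal approximation gives roughly [0.560, 0.812].
Exact: F⁻¹(0.025) = 0.554; F⁻¹(0.975) = 0.805.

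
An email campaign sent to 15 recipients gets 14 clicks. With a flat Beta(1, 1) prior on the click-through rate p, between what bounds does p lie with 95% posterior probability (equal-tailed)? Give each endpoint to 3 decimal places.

[0.698, 0.984]

Posterior: Beta(1+14, 1+1) = Beta(15, 2).
Equal-tailed 95% interval: the 0.025 and 0.975 quantiles of Beta(15, 2).
Posterior mean ≈ 0.882, SD ≈ 0.076; a Normal approximation gives roughly [0.734, 1.031].
Exact: F⁻¹(0.025) = 0.698; F⁻¹(0.975) = 0.984.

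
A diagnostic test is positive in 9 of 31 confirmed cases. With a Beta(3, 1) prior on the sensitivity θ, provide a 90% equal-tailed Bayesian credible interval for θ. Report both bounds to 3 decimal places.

Posterior: Beta(3+9, 1+22) = Beta(12, 23).
Equal-tailed 90% interval: the 0.05 and 0.95 quantiles of Beta(12, 23).
Posterior mean ≈ 0.343, SD ≈ 0.079; a Normal approximation gives roughly [0.213, 0.473].
Exact: F⁻¹(0.05) = 0.218; F⁻¹(0.95) = 0.478.

[0.218, 0.478]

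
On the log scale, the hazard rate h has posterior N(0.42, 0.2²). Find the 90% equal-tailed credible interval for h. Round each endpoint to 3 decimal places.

[1.095, 2.115]

On the log scale the 90% interval is 0.42 ± 1.645 × 0.2 = [0.0910, 0.7490].
Exponentiate: [e^0.0910, e^0.7490] = [1.095, 2.115].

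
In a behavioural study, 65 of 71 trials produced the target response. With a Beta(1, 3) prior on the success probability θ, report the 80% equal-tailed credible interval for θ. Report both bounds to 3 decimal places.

[0.830, 0.925]

Posterior: Beta(1+65, 3+6) = Beta(66, 9).
Equal-tailed 80% interval: the 0.1 and 0.9 quantiles of Beta(66, 9).
Posterior mean ≈ 0.880, SD ≈ 0.037; a Normal approximation gives roughly [0.832, 0.928].
Exact: F⁻¹(0.1) = 0.830; F⁻¹(0.9) = 0.925.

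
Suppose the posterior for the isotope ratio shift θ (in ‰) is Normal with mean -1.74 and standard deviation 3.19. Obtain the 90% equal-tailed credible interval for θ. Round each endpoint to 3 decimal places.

[-6.987, 3.507]

The posterior is symmetric, so the 90% equal-tailed interval is θ = -1.74 ± z·3.19 with z = 1.645.
Half-width: 1.645 × 3.19 = 5.247.
-1.74 − 5.247 = -6.987; -1.74 + 5.247 = 3.507.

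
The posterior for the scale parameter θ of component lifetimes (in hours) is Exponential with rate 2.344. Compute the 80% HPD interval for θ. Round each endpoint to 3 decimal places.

[0.000, 0.687]

The exponential density is strictly decreasing on [0, ∞), so the HPD interval is anchored at 0: [0, q] with P(θ ≤ q) = 0.80.
q = −ln(1 − 0.80) / 2.344 = 1.6094 / 2.344 = 0.687.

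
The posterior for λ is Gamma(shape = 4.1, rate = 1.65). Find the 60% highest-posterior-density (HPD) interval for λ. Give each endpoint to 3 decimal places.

The posterior is unimodal and skewed, so the HPD interval has equal density at both endpoints and is the shortest 60% interval.
Solving f(1.101) = f(2.958) with F(2.958) − F(1.101) = 0.60 gives [1.101, 2.958].
For comparison, the equal-tailed interval is [1.439, 3.416]; the HPD is narrower and shifted toward the mode.

[1.101, 2.958]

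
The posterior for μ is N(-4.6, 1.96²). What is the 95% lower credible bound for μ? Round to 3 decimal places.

Need L with P(μ ≥ L) = 0.95: L = -4.6 − z_{0.05}·1.96.
z = 1.645; L = -4.6 − 1.645 × 1.96 = -7.824.

-7.824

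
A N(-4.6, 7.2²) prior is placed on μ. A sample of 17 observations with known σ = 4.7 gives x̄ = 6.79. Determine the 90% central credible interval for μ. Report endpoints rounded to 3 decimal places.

Posterior precision = 1/7.2² + 17/4.7² = 0.0193 + 0.7696 = 0.7889, so posterior SD = 1.1259.
Posterior mean = (-4.6/7.2² + 17·6.79/4.7²) / 0.7889 = 6.5115.
Interval: 6.5115 ± 1.645 × 1.1259 → [4.660, 8.363].

[4.660, 8.363]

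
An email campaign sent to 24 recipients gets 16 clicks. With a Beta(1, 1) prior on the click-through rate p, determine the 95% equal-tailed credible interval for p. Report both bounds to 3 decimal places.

Posterior: Beta(1+16, 1+8) = Beta(17, 9).
Equal-tailed 95% interval: the 0.025 and 0.975 quantiles of Beta(17, 9).
Posterior mean ≈ 0.654, SD ≈ 0.092; a Normal approximation gives roughly [0.474, 0.833].
Exact: F⁻¹(0.025) = 0.465; F⁻¹(0.975) = 0.820.

[0.465, 0.820]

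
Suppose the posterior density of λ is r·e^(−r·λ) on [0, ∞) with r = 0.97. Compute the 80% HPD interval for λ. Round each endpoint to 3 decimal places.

The exponential density is strictly decreasing on [0, ∞), so the HPD interval is anchored at 0: [0, q] with P(λ ≤ q) = 0.80.
q = −ln(1 − 0.80) / 0.97 = 1.6094 / 0.97 = 1.659.

[0.000, 1.659]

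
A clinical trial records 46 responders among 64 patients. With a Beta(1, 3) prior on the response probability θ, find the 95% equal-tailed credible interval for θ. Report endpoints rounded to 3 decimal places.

[0.577, 0.794]

Posterior: Beta(1+46, 3+18) = Beta(47, 21).
Equal-tailed 95% interval: the 0.025 and 0.975 quantiles of Beta(47, 21).
Posterior mean ≈ 0.691, SD ≈ 0.056; a Normal approximation gives roughly [0.582, 0.800].
Exact: F⁻¹(0.025) = 0.577; F⁻¹(0.975) = 0.794.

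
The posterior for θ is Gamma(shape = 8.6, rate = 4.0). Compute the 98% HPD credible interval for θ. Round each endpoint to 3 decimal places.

The posterior is unimodal and skewed, so the HPD interval has equal density at both endpoints and is the shortest 98% interval.
Solving f(0.704) = f(4.011) with F(4.011) − F(0.704) = 0.98 gives [0.704, 4.011].
For comparison, the equal-tailed interval is [0.816, 4.211]; the HPD is narrower and shifted toward the mode.

[0.704, 4.011]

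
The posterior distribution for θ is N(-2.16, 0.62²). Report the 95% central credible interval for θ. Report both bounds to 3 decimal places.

[-3.375, -0.945]

The posterior is symmetric, so the 95% equal-tailed interval is θ = -2.16 ± z·0.62 with z = 1.960.
Half-width: 1.960 × 0.62 = 1.215.
-2.16 − 1.215 = -3.375; -2.16 + 1.215 = -0.945.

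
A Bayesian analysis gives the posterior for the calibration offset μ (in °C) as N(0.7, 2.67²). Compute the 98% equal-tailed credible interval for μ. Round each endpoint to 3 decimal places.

The posterior is symmetric, so the 98% equal-tailed interval is μ = 0.7 ± z·2.67 with z = 2.326.
Half-width: 2.326 × 2.67 = 6.211.
0.7 − 6.211 = -5.511; 0.7 + 6.211 = 6.911.

[-5.511, 6.911]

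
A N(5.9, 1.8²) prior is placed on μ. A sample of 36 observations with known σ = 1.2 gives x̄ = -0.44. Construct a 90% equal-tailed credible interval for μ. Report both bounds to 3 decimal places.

Posterior precision = 1/1.8² + 36/1.2² = 0.3086 + 25.0000 = 25.3086, so posterior SD = 0.1988.
Posterior mean = (5.9/1.8² + 36·-0.44/1.2²) / 25.3086 = -0.3627.
Interval: -0.3627 ± 1.645 × 0.1988 → [-0.690, -0.036].

[-0.690, -0.036]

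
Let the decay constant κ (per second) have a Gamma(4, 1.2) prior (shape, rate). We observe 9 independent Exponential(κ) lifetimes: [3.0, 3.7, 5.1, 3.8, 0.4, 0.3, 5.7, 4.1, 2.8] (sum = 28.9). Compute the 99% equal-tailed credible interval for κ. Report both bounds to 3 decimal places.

Posterior: Gamma(4+9, 1.2+28.9) = Gamma(13, 30.1) (shape, rate).
Equal-tailed 99% interval: Gamma(13, 30.1) quantiles at 0.005 and 0.995.
Posterior mean ≈ 0.432, SD ≈ 0.120; a Normal approximation gives roughly [0.123, 0.740].
Exact: lower = 0.185; upper = 0.802.

[0.185, 0.802]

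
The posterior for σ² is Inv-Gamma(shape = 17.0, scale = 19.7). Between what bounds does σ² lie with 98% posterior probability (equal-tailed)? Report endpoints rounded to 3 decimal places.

Inverse-Gamma(17.0, 19.7) quantiles: F⁻¹(0.01) and F⁻¹(0.99).
Equivalently, 1/σ² ~ Gamma(17.0, rate = 19.7); invert its 0.99 and 0.01 quantiles.
Posterior mean ≈ 1.231, SD ≈ 0.318; a Normal approximation gives roughly [0.492, 1.971].
Exact: lower = 0.703; upper = 2.215.

[0.703, 2.215]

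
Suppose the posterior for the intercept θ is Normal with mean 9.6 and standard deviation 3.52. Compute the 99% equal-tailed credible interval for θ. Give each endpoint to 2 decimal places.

[0.53, 18.67]

The posterior is symmetric, so the 99% equal-tailed interval is θ = 9.6 ± z·3.52 with z = 2.576.
Half-width: 2.576 × 3.52 = 9.07.
9.6 − 9.07 = 0.53; 9.6 + 9.07 = 18.67.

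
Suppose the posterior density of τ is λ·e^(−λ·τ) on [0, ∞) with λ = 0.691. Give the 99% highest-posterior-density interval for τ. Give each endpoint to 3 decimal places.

[0.000, 6.665]

The exponential density is strictly decreasing on [0, ∞), so the HPD interval is anchored at 0: [0, q] with P(τ ≤ q) = 0.99.
q = −ln(1 − 0.99) / 0.691 = 4.6052 / 0.691 = 6.665.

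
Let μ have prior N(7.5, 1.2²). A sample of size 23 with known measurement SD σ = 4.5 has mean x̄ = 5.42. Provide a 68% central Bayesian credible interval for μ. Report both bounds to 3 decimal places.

[5.474, 6.944]

Posterior precision = 1/1.2² + 23/4.5² = 0.6944 + 1.1358 = 1.8302, so posterior SD = 0.7392.
Posterior mean = (7.5/1.2² + 23·5.42/4.5²) / 1.8302 = 6.2092.
Interval: 6.2092 ± 0.994 × 0.7392 → [5.474, 6.944].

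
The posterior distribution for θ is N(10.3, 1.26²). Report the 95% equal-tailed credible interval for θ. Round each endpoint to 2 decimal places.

The posterior is symmetric, so the 95% equal-tailed interval is θ = 10.3 ± z·1.26 with z = 1.960.
Half-width: 1.960 × 1.26 = 2.47.
10.3 − 2.47 = 7.83; 10.3 + 2.47 = 12.77.

[7.83, 12.77]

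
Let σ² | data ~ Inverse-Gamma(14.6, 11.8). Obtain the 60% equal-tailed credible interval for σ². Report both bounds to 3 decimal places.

[0.667, 1.042]

Inverse-Gamma(14.6, 11.8) quantiles: F⁻¹(0.2) and F⁻¹(0.8).
Equivalently, 1/σ² ~ Gamma(14.6, rate = 11.8); invert its 0.8 and 0.2 quantiles.
Posterior mean ≈ 0.868, SD ≈ 0.244; a Normal approximation gives roughly [0.662, 1.073].
Exact: lower = 0.667; upper = 1.042.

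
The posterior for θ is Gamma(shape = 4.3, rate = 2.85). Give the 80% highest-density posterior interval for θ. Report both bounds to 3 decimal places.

The posterior is unimodal and skewed, so the HPD interval has equal density at both endpoints and is the shortest 80% interval.
Solving f(0.509) = f(2.208) with F(2.208) − F(0.509) = 0.80 gives [0.509, 2.208].
For comparison, the equal-tailed interval is [0.683, 2.484]; the HPD is narrower and shifted toward the mode.

[0.509, 2.208]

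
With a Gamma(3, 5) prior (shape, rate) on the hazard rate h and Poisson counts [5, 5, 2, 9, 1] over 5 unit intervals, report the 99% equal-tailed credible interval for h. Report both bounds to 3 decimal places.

[1.400, 3.974]

Posterior: Gamma(3+22, 5+5) = Gamma(25, 10) (shape, rate).
Equal-tailed 99% interval: Gamma(25, 10) quantiles at 0.005 and 0.995.
Posterior mean ≈ 2.500, SD ≈ 0.500; a Normal approximation gives roughly [1.212, 3.788].
Exact: lower = 1.400; upper = 3.974.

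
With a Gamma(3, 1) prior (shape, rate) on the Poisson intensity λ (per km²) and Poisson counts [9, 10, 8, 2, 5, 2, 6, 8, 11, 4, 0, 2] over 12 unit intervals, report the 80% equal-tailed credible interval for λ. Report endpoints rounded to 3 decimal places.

Posterior: Gamma(3+67, 1+12) = Gamma(70, 13) (shape, rate).
Equal-tailed 80% interval: Gamma(70, 13) quantiles at 0.1 and 0.9.
Posterior mean ≈ 5.385, SD ≈ 0.644; a Normal approximation gives roughly [4.560, 6.209].
Exact: lower = 4.578; upper = 6.224.

[4.578, 6.224]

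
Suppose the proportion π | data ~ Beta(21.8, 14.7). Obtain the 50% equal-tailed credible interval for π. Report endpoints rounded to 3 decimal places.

Posterior: Beta(21.8, 14.7).
Equal-tailed 50% interval: the 0.25 and 0.75 quantiles of Beta(21.8, 14.7).
Posterior mean ≈ 0.597, SD ≈ 0.080; a Normal approximation gives roughly [0.543, 0.651].
Exact: F⁻¹(0.25) = 0.543; F⁻¹(0.75) = 0.653.

[0.543, 0.653]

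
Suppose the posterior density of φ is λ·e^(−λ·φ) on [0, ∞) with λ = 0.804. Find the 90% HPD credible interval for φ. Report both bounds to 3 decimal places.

[0.000, 2.864]

The exponential density is strictly decreasing on [0, ∞), so the HPD interval is anchored at 0: [0, q] with P(φ ≤ q) = 0.90.
q = −ln(1 − 0.90) / 0.804 = 2.3026 / 0.804 = 2.864.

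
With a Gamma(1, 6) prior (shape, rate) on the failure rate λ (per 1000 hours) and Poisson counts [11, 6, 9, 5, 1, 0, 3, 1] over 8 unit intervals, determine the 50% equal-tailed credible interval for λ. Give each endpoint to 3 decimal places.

[2.338, 2.922]

Posterior: Gamma(1+36, 6+8) = Gamma(37, 14) (shape, rate).
Equal-tailed 50% interval: Gamma(37, 14) quantiles at 0.25 and 0.75.
Posterior mean ≈ 2.643, SD ≈ 0.434; a Normal approximation gives roughly [2.350, 2.936].
Exact: lower = 2.338; upper = 2.922.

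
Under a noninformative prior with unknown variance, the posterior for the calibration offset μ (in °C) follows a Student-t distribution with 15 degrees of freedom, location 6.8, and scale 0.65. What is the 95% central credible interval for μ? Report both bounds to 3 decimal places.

The t_15 distribution is symmetric; the 95% interval is 6.8 ± t·0.65 with t_{0.975,15} = 2.131.
Half-width: 2.131 × 0.65 = 1.385.
6.8 − 1.385 = 5.415; 6.8 + 1.385 = 8.185.

[5.415, 8.185]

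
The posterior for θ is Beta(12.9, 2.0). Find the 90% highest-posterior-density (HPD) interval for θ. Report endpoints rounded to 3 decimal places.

[0.744, 0.992]

The posterior is unimodal and skewed, so the HPD interval has equal density at both endpoints and is the shortest 90% interval.
Solving f(0.744) = f(0.992) with F(0.992) − F(0.744) = 0.90 gives [0.744, 0.992].
For comparison, the equal-tailed interval is [0.701, 0.974]; the HPD is narrower and shifted toward the mode.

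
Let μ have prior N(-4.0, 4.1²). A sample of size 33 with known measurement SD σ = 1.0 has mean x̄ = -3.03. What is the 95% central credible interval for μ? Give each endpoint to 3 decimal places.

[-3.373, -2.691]

Posterior precision = 1/4.1² + 33/1.0² = 0.0595 + 33.0000 = 33.0595, so posterior SD = 0.1739.
Posterior mean = (-4.0/4.1² + 33·-3.03/1.0²) / 33.0595 = -3.0317.
Interval: -3.0317 ± 1.960 × 0.1739 → [-3.373, -2.691].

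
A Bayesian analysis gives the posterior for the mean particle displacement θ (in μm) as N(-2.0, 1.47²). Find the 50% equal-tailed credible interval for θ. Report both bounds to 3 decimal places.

The posterior is symmetric, so the 50% equal-tailed interval is θ = -2.0 ± z·1.47 with z = 0.674.
Half-width: 0.674 × 1.47 = 0.991.
-2.0 − 0.991 = -2.991; -2.0 + 0.991 = -1.009.

[-2.991, -1.009]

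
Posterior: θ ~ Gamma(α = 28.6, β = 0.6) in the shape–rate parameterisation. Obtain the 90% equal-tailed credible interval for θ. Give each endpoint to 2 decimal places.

[34.01, 63.21]

Posterior: Gamma(shape 28.6, rate 0.6).
Equal-tailed 90% interval: Gamma(28.6, 0.6) quantiles at 0.05 and 0.95.
Posterior mean ≈ 47.67, SD ≈ 8.91; a Normal approximation gives roughly [33.01, 62.33].
Exact: lower = 34.01; upper = 63.21.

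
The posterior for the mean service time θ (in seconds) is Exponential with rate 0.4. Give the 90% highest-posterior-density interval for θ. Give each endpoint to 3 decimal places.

[0.000, 5.756]

The exponential density is strictly decreasing on [0, ∞), so the HPD interval is anchored at 0: [0, q] with P(θ ≤ q) = 0.90.
q = −ln(1 − 0.90) / 0.4 = 2.3026 / 0.4 = 5.756.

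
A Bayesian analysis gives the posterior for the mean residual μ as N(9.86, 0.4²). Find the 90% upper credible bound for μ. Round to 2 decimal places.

Need U with P(μ ≤ U) = 0.90: U = 9.86 + z_{0.1}·0.4.
z = 1.282; U = 9.86 + 1.282 × 0.4 = 10.37.

10.37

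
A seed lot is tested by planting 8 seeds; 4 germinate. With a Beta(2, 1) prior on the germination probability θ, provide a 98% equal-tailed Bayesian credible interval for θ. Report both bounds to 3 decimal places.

[0.218, 0.850]

Posterior: Beta(2+4, 1+4) = Beta(6, 5).
Equal-tailed 98% interval: the 0.01 and 0.99 quantiles of Beta(6, 5).
Posterior mean ≈ 0.545, SD ≈ 0.144; a Normal approximation gives roughly [0.211, 0.880].
Exact: F⁻¹(0.01) = 0.218; F⁻¹(0.99) = 0.850.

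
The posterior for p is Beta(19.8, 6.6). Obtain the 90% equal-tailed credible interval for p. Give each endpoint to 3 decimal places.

[0.604, 0.875]

Posterior: Beta(19.8, 6.6).
Equal-tailed 90% interval: the 0.05 and 0.95 quantiles of Beta(19.8, 6.6).
Posterior mean ≈ 0.750, SD ≈ 0.083; a Normal approximation gives roughly [0.614, 0.886].
Exact: F⁻¹(0.05) = 0.604; F⁻¹(0.95) = 0.875.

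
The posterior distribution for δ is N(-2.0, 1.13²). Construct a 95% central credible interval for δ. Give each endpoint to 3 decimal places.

The posterior is symmetric, so the 95% equal-tailed interval is δ = -2.0 ± z·1.13 with z = 1.960.
Half-width: 1.960 × 1.13 = 2.215.
-2.0 − 2.215 = -4.215; -2.0 + 2.215 = 0.215.

[-4.215, 0.215]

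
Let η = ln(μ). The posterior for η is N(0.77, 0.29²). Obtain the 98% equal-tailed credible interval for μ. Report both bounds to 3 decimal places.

[1.100, 4.240]

On the log scale the 98% interval is 0.77 ± 2.326 × 0.29 = [0.0954, 1.4446].
Exponentiate: [e^0.0954, e^1.4446] = [1.100, 4.240].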